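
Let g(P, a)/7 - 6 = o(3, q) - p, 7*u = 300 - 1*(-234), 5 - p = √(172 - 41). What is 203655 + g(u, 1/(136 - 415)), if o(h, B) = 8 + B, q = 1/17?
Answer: 3463213/17 + 7*√131 ≈ 2.0380e+5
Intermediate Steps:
p = 5 - √131 (p = 5 - √(172 - 41) = 5 - √131 ≈ -6.4455)
q = 1/17 ≈ 0.058824
u = 534/7 (u = (300 - 1*(-234))/7 = (300 + 234)/7 = (⅐)*534 = 534/7 ≈ 76.286)
g(P, a) = 1078/17 + 7*√131 (g(P, a) = 42 + 7*((8 + 1/17) - (5 - √131)) = 42 + 7*(137/17 + (-5 + √131)) = 42 + 7*(52/17 + √131) = 42 + (364/17 + 7*√131) = 1078/17 + 7*√131)
203655 + g(u, 1/(136 - 415)) = 203655 + (1078/17 + 7*√131) = 3463213/17 + 7*√131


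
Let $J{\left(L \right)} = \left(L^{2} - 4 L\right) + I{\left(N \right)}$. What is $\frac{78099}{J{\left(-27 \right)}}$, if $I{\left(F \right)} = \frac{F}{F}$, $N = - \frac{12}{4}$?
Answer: $\frac{78099}{838} \approx 93.197$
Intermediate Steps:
$N = -3$ ($N = \left(-12\right) \frac{1}{4} = -3$)
$I{\left(F \right)} = 1$
$J{\left(L \right)} = 1 + L^{2} - 4 L$ ($J{\left(L \right)} = \left(L^{2} - 4 L\right) + 1 = 1 + L^{2} - 4 L$)
$\frac{78099}{J{\left(-27 \right)}} = \frac{78099}{1 + \left(-27\right)^{2} - -108} = \frac{78099}{1 + 729 + 108} = \frac{78099}{838}$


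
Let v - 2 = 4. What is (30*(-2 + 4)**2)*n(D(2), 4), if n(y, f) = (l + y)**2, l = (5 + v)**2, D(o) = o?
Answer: 1815480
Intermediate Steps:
v = 6 (v = 2 + 4 = 6)
l = 121 (l = (5 + 6)**2 = 11**2 = 121)
n(y, f) = (121 + y)**2
(30*(-2 + 4)**2)*n(D(2), 4) = (30*(-2 + 4)**2)*(121 + 2)**2 = (30*2**2)*123**2 = (30*4)*15129 = 120*15129 = 1815480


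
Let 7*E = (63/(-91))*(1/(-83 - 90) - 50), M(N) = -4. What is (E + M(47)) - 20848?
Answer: -328195177/15743 ≈ -20847.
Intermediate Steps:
E = 77859/15743 (E = ((63/(-91))*(1/(-83 - 90) - 50))/7 = ((63*(-1/91))*(1/(-173) - 50))/7 = (-9*(-1/173 - 50)/13)/7 = (-9/13*(-8651/173))/7 = (⅐)*(77859/2249) = 77859/15743 ≈ 4.9456)
(E + M(47)) - 20848 = (77859/15743 - 4) - 20848 = 14887/15743 - 20848 = -328195177/15743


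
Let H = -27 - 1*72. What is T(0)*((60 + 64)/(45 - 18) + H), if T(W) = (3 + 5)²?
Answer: -163136/27 ≈ -6042.1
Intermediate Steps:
T(W) = 64 (T(W) = 8² = 64)
H = -99 (H = -27 - 72 = -99)
T(0)*((60 + 64)/(45 - 18) + H) = 64*((60 + 64)/(45 - 18) - 99) = 64*(124/27 - 99) = 64*(-2549/27) = -163136/27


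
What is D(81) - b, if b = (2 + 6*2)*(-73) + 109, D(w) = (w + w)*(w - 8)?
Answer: 12739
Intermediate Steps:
D(w) = 2*w*(-8 + w) (D(w) = (2*w)*(-8 + w) = 2*w*(-8 + w))
b = -913 (b = (2 + 12)*(-73) + 109 = 14*(-73) + 109 = -1022 + 109 = -913)
D(81) - b = 2*81*(-8 + 81) - 1*(-913) = 2*81*73 + 913 = 11826 + 913 = 12739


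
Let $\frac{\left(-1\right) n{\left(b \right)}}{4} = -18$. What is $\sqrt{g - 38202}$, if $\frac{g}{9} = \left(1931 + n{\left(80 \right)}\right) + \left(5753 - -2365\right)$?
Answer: $17 \sqrt{183} \approx 229.97$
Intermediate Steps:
$n{\left(b \right)} = 72$ ($n{\left(b \right)} = \left(-4\right) \left(-18\right) = 72$)
$g = 91089$ ($g = 9 \left(\left(1931 + 72\right) + \left(5753 - -2365\right)\right) = 9 \left(2003 + \left(5753 + 2365\right)\right) = 9 \left(2003 + 8118\right) = 9 \cdot 10121 = 91089$)
$\sqrt{g - 38202} = \sqrt{91089 - 38202} = \sqrt{52887} = 17 \sqrt{183}$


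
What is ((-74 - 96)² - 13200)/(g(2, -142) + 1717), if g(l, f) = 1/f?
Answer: 2229400/243813 ≈ 9.1439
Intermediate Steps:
((-74 - 96)² - 13200)/(g(2, -142) + 1717) = ((-74 - 96)² - 13200)/(1/(-142) + 1717) = ((-170)² - 13200)/(-1/142 + 1717) = (28900 - 13200)/(243813/142) = 15700*(142/243813) = 2229400/243813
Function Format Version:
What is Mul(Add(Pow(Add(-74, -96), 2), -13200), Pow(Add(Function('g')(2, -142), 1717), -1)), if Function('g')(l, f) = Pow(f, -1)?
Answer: Rational(2229400, 243813) ≈ 9.1439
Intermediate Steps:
Mul(Add(Pow(Add(-74, -96), 2), -13200), Pow(Add(Function('g')(2, -142), 1717), -1)) = Mul(Add(Pow(Add(-74, -96), 2), -13200), Pow(Add(Pow(-142, -1), 1717), -1)) = Mul(Add(Pow(-170, 2), -13200), Pow(Add(Rational(-1, 142), 1717), -1)) = Mul(Add(28900, -13200), Pow(Rational(243813, 142), -1)) = Mul(15700, Rational(142, 243813)) = Rational(2229400, 243813)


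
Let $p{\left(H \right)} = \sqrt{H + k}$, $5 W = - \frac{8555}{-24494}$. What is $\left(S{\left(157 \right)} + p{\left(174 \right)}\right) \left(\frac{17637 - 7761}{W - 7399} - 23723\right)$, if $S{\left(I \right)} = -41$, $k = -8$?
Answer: $\frac{176281420453489}{181229395} - \frac{4299546840329 \sqrt{166}}{181229395} \approx 6.6703 \cdot 10^{5}$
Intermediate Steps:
$W = \frac{1711}{24494}$ ($W = \frac{\left(-8555\right) \frac{1}{-24494}}{5} = \frac{\left(-8555\right) \left(- \frac{1}{24494}\right)}{5} = \frac{1}{5} \cdot \frac{8555}{24494} = \frac{1711}{24494} \approx 0.069854$)
$p{\left(H \right)} = \sqrt{-8 + H}$ ($p{\left(H \right)} = \sqrt{H - 8} = \sqrt{-8 + H}$)
$\left(S{\left(157 \right)} + p{\left(174 \right)}\right) \left(\frac{17637 - 7761}{W - 7399} - 23723\right) = \left(-41 + \sqrt{-8 + 174}\right) \left(\frac{17637 - 7761}{\frac{1711}{24494} - 7399} - 23723\right) = \left(-41 + \sqrt{166}\right) \left(\frac{9876}{- \frac{181229395}{24494}} - 23723\right) = \left(-41 + \sqrt{166}\right) \left(9876 \left(- \frac{24494}{181229395}\right) - 23723\right) = \left(-41 + \sqrt{166}\right) \left(- \frac{241902744}{181229395} - 23723\right) = \left(-41 + \sqrt{166}\right) \left(- \frac{4299546840329}{181229395}\right) = \frac{176281420453489}{181229395} - \frac{4299546840329 \sqrt{166}}{181229395}$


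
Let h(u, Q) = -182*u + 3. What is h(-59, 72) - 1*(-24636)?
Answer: 35377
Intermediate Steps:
h(u, Q) = 3 - 182*u
h(-59, 72) - 1*(-24636) = (3 - 182*(-59)) - 1*(-24636) = (3 + 10738) + 24636 = 10741 + 24636 = 35377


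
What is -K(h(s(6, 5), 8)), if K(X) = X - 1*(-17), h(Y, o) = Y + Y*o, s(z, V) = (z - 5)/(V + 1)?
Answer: -37/2 ≈ -18.500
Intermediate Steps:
s(z, V) = (-5 + z)/(1 + V)
K(X) = 17 + X (K(X) = X + 17 = 17 + X)
-K(h(s(6, 5), 8)) = -(17 + ((-5 + 6)/(1 + 5))*(1 + 8)) = -(17 + (1/6)*9) = -(17 + 3/2) = -1*37/2 = -37/2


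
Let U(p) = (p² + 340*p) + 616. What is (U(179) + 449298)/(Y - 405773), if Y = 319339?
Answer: -542815/86434 ≈ -6.2801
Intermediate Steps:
U(p) = 616 + p² + 340*p
(U(179) + 449298)/(Y - 405773) = ((616 + 179² + 340*179) + 449298)/(319339 - 405773) = ((616 + 32041 + 60860) + 449298)/(-86434) = (93517 + 449298)*(-1/86434) = 542815*(-1/86434) = -542815/86434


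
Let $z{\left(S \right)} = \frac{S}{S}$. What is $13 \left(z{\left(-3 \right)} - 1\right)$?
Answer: $0$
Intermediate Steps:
$z{\left(S \right)} = 1$
$13 \left(z{\left(-3 \right)} - 1\right) = 13 \left(1 - 1\right) = 13 \cdot 0 = 0$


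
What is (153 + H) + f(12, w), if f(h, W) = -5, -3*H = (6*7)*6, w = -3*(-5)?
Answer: 64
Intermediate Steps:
w = 15
H = -84 (H = -6*7*6/3 = -14*6 = -1/3*252 = -84)
(153 + H) + f(12, w) = (153 - 84) - 5 = 69 - 5 = 64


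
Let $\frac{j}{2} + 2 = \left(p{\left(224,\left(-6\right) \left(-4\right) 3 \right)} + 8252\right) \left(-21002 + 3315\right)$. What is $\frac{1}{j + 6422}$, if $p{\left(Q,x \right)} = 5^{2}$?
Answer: $- \frac{1}{292784180} \approx -3.4155 \cdot 10^{-9}$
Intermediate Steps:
$p{\left(Q,x \right)} = 25$
$j = -292790602$ ($j = -4 + 2 \left(25 + 8252\right) \left(-21002 + 3315\right) = -4 + 2 \cdot 8277 \left(-17687\right) = -4 + 2 \left(-146395299\right) = -4 - 292790598 = -292790602$)
$\frac{1}{j + 6422} = \frac{1}{-292790602 + 6422} = \frac{1}{-292784180} = - \frac{1}{292784180}$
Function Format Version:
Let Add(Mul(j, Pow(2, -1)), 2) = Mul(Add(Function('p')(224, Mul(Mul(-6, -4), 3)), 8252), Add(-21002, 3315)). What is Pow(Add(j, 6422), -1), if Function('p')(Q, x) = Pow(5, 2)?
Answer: Rational(-1, 292784180) ≈ -3.4155e-9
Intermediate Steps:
Function('p')(Q, x) = 25
j = -292790602 (j = Add(-4, Mul(2, Mul(Add(25, 8252), Add(-21002, 3315)))) = Add(-4, Mul(2, Mul(8277, -17687))) = Add(-4, Mul(2, -146395299)) = Add(-4, -292790598) = -292790602)
Pow(Add(j, 6422), -1) = Pow(Add(-292790602, 6422), -1) = Pow(-292784180, -1) = Rational(-1, 292784180)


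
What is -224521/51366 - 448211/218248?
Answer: -36012032717/5605263384 ≈ -6.4247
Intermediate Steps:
-224521/51366 - 448211/218248 = -36012032717/5605263384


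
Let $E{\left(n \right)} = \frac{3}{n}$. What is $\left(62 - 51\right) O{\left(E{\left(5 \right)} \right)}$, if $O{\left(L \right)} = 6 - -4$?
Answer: $110$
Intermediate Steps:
$O{\left(L \right)} = 10$ ($O{\left(L \right)} = 6 + 4 = 10$)
$\left(62 - 51\right) O{\left(E{\left(5 \right)} \right)} = \left(62 - 51\right) 10 = 11 \cdot 10 = 110$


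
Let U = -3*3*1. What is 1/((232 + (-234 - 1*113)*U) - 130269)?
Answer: -1/126914 ≈ -7.8794e-6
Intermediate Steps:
U = -9 (U = -9*1 = -9)
1/((232 + (-234 - 1*113)*U) - 130269) = 1/((232 + (-234 - 1*113)*(-9)) - 130269) = 1/((232 + (-234 - 113)*(-9)) - 130269) = 1/((232 - 347*(-9)) - 130269) = 1/((232 + 3123) - 130269) = 1/(3355 - 130269) = 1/(-126914) = -1/126914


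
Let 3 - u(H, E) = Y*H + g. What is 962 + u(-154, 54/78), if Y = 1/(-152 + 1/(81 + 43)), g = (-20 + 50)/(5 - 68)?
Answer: 381721909/395787 ≈ 964.46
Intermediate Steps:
g = -10/21 (g = 30/(-63) = 30*(-1/63) = -10/21 ≈ -0.47619)
Y = -124/18847 (Y = 1/(-152 + 1/124) = 1/(-18847/124) = -124/18847 ≈ -0.0065793)
u(H, E) = 73/21 + 124*H/18847 (u(H, E) = 3 - (-124*H/18847 - 10/21) = 3 - (-10/21 - 124*H/18847) = 3 + (10/21 + 124*H/18847) = 73/21 + 124*H/18847)
962 + u(-154, 54/78) = 962 + (73/21 + (124/18847)*(-154)) = 962 + (73/21 - 19096/18847) = 962 + 974815/395787 = 381721909/395787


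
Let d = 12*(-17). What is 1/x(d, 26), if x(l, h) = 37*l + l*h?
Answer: -1/12852 ≈ -7.7809e-5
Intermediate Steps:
d = -204
x(l, h) = 37*l + h*l
1/x(d, 26) = 1/(-204*(37 + 26)) = 1/(-204*63) = 1/(-12852) = -1/12852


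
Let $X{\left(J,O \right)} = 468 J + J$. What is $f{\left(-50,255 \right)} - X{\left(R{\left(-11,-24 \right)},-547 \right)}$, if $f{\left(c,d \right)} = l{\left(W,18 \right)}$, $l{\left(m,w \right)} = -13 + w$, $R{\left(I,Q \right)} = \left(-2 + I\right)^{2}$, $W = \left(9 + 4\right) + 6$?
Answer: $-79256$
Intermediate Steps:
$W = 19$ ($W = 13 + 6 = 19$)
$X{\left(J,O \right)} = 469 J$
$f{\left(c,d \right)} = 5$ ($f{\left(c,d \right)} = -13 + 18 = 5$)
$f{\left(-50,255 \right)} - X{\left(R{\left(-11,-24 \right)},-547 \right)} = 5 - 469 \left(-2 - 11\right)^{2} = 5 - 469 \left(-13\right)^{2} = 5 - 469 \cdot 169 = 5 - 79261 = -79256$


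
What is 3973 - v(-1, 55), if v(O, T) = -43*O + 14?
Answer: 3916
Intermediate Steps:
v(O, T) = 14 - 43*O
3973 - v(-1, 55) = 3973 - (14 - 43*(-1)) = 3973 - (14 + 43) = 3973 - 1*57 = 3973 - 57 = 3916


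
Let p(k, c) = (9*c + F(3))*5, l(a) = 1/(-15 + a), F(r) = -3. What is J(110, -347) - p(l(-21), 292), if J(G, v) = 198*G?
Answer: 8655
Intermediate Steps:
p(k, c) = -15 + 45*c (p(k, c) = (9*c - 3)*5 = (-3 + 9*c)*5 = -15 + 45*c)
J(110, -347) - p(l(-21), 292) = 198*110 - (-15 + 45*292) = 21780 - (-15 + 13140) = 21780 - 1*13125 = 21780 - 13125 = 8655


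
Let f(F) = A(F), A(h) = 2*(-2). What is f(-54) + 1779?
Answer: 1775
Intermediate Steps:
A(h) = -4
f(F) = -4
f(-54) + 1779 = -4 + 1779 = 1775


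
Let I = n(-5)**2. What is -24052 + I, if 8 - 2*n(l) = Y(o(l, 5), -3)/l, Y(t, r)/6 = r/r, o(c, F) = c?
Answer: -600771/25 ≈ -24031.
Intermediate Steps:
Y(t, r) = 6 (Y(t, r) = 6*(r/r) = 6*1 = 6)
n(l) = 4 - 3/l
I = 529/25 (I = (4 - 3/(-5))**2 = (4 - 3*(-1/5))**2 = (4 + 3/5)**2 = (23/5)**2 = 529/25 ≈ 21.160)
-24052 + I = -24052 + 529/25 = -600771/25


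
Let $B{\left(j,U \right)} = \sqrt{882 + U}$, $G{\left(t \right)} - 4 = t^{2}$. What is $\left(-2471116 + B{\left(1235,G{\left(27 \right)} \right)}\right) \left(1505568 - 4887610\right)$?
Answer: $8357418098872 - 3382042 \sqrt{1615} \approx 8.3573 \cdot 10^{12}$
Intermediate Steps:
$G{\left(t \right)} = 4 + t^{2}$
$\left(-2471116 + B{\left(1235,G{\left(27 \right)} \right)}\right) \left(1505568 - 4887610\right) = \left(-2471116 + \sqrt{882 + \left(4 + 27^{2}\right)}\right) \left(1505568 - 4887610\right) = \left(-2471116 + \sqrt{882 + \left(4 + 729\right)}\right) \left(-3382042\right) = \left(-2471116 + \sqrt{882 + 733}\right) \left(-3382042\right) = \left(-2471116 + \sqrt{1615}\right) \left(-3382042\right) = 8357418098872 - 3382042 \sqrt{1615}$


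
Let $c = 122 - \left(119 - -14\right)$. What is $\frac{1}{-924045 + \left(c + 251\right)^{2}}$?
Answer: $- \frac{1}{866445} \approx -1.1541 \cdot 10^{-6}$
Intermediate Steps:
$c = -11$ ($c = 122 - \left(119 + 14\right) = 122 - 133 = -11$)
$\frac{1}{-924045 + \left(c + 251\right)^{2}} = \frac{1}{-924045 + \left(-11 + 251\right)^{2}} = \frac{1}{-924045 + 240^{2}} = \frac{1}{-924045 + 57600} = \frac{1}{-866445} = - \frac{1}{866445}$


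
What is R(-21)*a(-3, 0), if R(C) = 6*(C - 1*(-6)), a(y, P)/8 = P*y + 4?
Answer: -2880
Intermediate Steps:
a(y, P) = 32 + 8*P*y (a(y, P) = 8*(P*y + 4) = 8*(4 + P*y) = 32 + 8*P*y)
R(C) = 36 + 6*C (R(C) = 6*(C + 6) = 6*(6 + C) = 36 + 6*C)
R(-21)*a(-3, 0) = (36 + 6*(-21))*(32 + 8*0*(-3)) = (36 - 126)*(32 + 0) = -90*32 = -2880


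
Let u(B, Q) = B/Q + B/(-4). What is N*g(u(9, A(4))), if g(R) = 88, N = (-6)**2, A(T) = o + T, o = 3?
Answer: 3168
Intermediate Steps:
A(T) = 3 + T
u(B, Q) = -B/4 + B/Q (u(B, Q) = B/Q + B*(-1/4) = B/Q - B/4 = -B/4 + B/Q)
N = 36
N*g(u(9, A(4))) = 36*88 = 3168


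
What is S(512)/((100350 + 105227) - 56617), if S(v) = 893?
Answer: 47/7840 ≈ 0.0059949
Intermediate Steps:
S(512)/((100350 + 105227) - 56617) = 893/((100350 + 105227) - 56617) = 893/(205577 - 56617) = 893/148960 = 893*(1/148960) = 47/7840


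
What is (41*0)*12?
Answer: 0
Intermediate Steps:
(41*0)*12 = 0*12 = 0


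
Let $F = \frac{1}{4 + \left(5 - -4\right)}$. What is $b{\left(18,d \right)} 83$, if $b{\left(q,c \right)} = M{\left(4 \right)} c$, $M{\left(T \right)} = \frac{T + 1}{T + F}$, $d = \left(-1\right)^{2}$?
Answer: $\frac{5395}{53} \approx 101.79$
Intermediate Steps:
$d = 1$
$F = \frac{1}{13}$ ($F = \frac{1}{4 + \left(5 + 4\right)} = \frac{1}{4 + 9} = \frac{1}{13} \approx 0.076923$)
$M{\left(T \right)} = \frac{1 + T}{\frac{1}{13} + T}$ ($M{\left(T \right)} = \frac{T + 1}{T + \frac{1}{13}} = \frac{1 + T}{\frac{1}{13} + T}$)
$b{\left(q,c \right)} = \frac{65 c}{53}$ ($b{\left(q,c \right)} = \frac{13 \left(1 + 4\right)}{1 + 13 \cdot 4} c = 13 \frac{1}{1 + 52} \cdot 5 c = 13 \cdot \frac{1}{53} \cdot 5 c = \frac{65 c}{53}$)
$b{\left(18,d \right)} 83 = \frac{65}{53} \cdot 1 \cdot 83 = \frac{65}{53} \cdot 83 = \frac{5395}{53}$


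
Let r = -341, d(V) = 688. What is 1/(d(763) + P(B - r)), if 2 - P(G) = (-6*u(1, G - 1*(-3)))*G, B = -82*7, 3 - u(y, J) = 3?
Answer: 1/690 ≈ 0.0014493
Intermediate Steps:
u(y, J) = 0 (u(y, J) = 3 - 1*3 = 3 - 3 = 0)
B = -574
P(G) = 2 (P(G) = 2 - (-6*0)*G = 2 - 0*G = 2 - 1*0 = 2 + 0 = 2)
1/(d(763) + P(B - r)) = 1/(688 + 2) = 1/690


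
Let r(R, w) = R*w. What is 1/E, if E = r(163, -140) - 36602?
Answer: -1/59422 ≈ -1.6829e-5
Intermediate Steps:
E = -59422 (E = 163*(-140) - 36602 = -22820 - 36602 = -59422)
1/E = 1/(-59422) = -1/59422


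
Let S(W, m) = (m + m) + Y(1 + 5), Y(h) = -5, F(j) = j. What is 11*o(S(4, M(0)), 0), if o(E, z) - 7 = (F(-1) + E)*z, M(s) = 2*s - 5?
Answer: 77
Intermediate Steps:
M(s) = -5 + 2*s
S(W, m) = -5 + 2*m (S(W, m) = (m + m) - 5 = 2*m - 5 = -5 + 2*m)
o(E, z) = 7 + z*(-1 + E) (o(E, z) = 7 + (-1 + E)*z = 7 + z*(-1 + E))
11*o(S(4, M(0)), 0) = 11*(7 - 1*0 + (-5 + 2*(-5 + 2*0))*0) = 11*(7 + 0 + (-5 + 2*(-5 + 0))*0) = 11*(7 + 0 + (-5 + 2*(-5))*0) = 11*(7 + 0 + (-5 - 10)*0) = 11*(7 + 0 - 15*0) = 11*(7 + 0 + 0) = 11*7 = 77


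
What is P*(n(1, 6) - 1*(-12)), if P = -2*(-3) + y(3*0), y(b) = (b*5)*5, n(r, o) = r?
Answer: 78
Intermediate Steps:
y(b) = 25*b (y(b) = (5*b)*5 = 25*b)
P = 6 (P = -2*(-3) + 25*(3*0) = 6 + 25*0 = 6 + 0 = 6)
P*(n(1, 6) - 1*(-12)) = 6*(1 - 1*(-12)) = 6*(1 + 12) = 6*13 = 78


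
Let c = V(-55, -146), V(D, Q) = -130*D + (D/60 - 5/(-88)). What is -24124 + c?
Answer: -4481363/264 ≈ -16975.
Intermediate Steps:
V(D, Q) = 5/88 - 7799*D/60 (V(D, Q) = -130*D + (D*(1/60) - 5*(-1/88)) = -130*D + (D/60 + 5/88) = -130*D + (5/88 + D/60) = 5/88 - 7799*D/60)
c = 1887373/264 (c = 5/88 - 7799/60*(-55) = 5/88 + 85789/12 = 1887373/264 ≈ 7149.1)
-24124 + c = -24124 + 1887373/264 = -4481363/264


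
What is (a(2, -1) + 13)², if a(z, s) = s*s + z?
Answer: 256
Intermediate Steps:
a(z, s) = z + s² (a(z, s) = s² + z = z + s²)
(a(2, -1) + 13)² = ((2 + (-1)²) + 13)² = ((2 + 1) + 13)² = (3 + 13)² = 16² = 256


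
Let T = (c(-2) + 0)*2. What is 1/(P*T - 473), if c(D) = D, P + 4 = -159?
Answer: 1/179 ≈ 0.0055866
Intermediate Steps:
P = -163 (P = -4 - 159 = -163)
T = -4 (T = (-2 + 0)*2 = -2*2 = -4)
1/(P*T - 473) = 1/(-163*(-4) - 473) = 1/(652 - 473) = 1/179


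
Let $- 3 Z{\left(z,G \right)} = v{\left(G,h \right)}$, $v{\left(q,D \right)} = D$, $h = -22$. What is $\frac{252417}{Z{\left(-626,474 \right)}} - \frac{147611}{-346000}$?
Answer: $\frac{11909640611}{346000} \approx 34421.0$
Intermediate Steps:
$Z{\left(z,G \right)} = \frac{22}{3}$ ($Z{\left(z,G \right)} = \left(- \frac{1}{3}\right) \left(-22\right) = \frac{22}{3}$)
$\frac{252417}{Z{\left(-626,474 \right)}} - \frac{147611}{-346000} = \frac{252417}{\frac{22}{3}} - \frac{147611}{-346000} = 252417 \cdot \frac{3}{22} - - \frac{147611}{346000} = \frac{68841}{2} + \frac{147611}{346000} = \frac{11909640611}{346000}$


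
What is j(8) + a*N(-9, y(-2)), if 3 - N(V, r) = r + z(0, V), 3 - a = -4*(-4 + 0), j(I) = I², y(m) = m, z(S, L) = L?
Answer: -118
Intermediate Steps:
a = -13 (a = 3 - (-4)*(-4 + 0) = 3 - (-4)*(-4) = 3 - 1*16 = 3 - 16 = -13)
N(V, r) = 3 - V - r (N(V, r) = 3 - (r + V) = 3 - (V + r) = 3 + (-V - r) = 3 - V - r)
j(8) + a*N(-9, y(-2)) = 8² - 13*(3 - 1*(-9) - 1*(-2)) = 64 - 13*(3 + 9 + 2) = 64 - 13*14 = 64 - 182 = -118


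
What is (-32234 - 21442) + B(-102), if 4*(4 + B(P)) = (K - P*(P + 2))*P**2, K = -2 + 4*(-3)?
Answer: -26620294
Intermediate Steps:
K = -14 (K = -2 - 12 = -14)
B(P) = -4 + P**2*(-14 - P*(2 + P))/4 (B(P) = -4 + ((-14 - P*(P + 2))*P**2)/4 = -4 + ((-14 - P*(2 + P))*P**2)/4 = -4 + (P**2*(-14 - P*(2 + P)))/4 = -4 + P**2*(-14 - P*(2 + P))/4)
(-32234 - 21442) + B(-102) = (-32234 - 21442) + (-4 - 7/2*(-102)**2 - 1/2*(-102)**3 - 1/4*(-102)**4) = -53676 + (-4 - 7/2*10404 - 1/2*(-1061208) - 1/4*108243216) = -53676 + (-4 - 36414 + 530604 - 27060804) = -53676 - 26566618 = -26620294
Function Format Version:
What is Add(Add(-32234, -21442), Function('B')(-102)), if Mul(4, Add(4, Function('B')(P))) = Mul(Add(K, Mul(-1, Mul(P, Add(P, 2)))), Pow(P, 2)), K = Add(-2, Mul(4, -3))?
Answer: -26620294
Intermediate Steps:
K = -14 (K = Add(-2, -12) = -14)
Function('B')(P) = Add(-4, Mul(Rational(1, 4), Pow(P, 2), Add(-14, Mul(-1, P, Add(2, P))))) (Function('B')(P) = Add(-4, Mul(Rational(1, 4), Mul(Add(-14, Mul(-1, Mul(P, Add(P, 2)))), Pow(P, 2)))) = Add(-4, Mul(Rational(1, 4), Mul(Add(-14, Mul(-1, Mul(P, Add(2, P)))), Pow(P, 2)))) = Add(-4, Mul(Rational(1, 4), Mul(Add(-14, Mul(-1, P, Add(2, P))), Pow(P, 2)))) = Add(-4, Mul(Rational(1, 4), Mul(Pow(P, 2), Add(-14, Mul(-1, P, Add(2, P)))))) = Add(-4, Mul(Rational(1, 4), Pow(P, 2), Add(-14, Mul(-1, P, Add(2, P))))))
Add(Add(-32234, -21442), Function('B')(-102)) = Add(Add(-32234, -21442), Add(-4, Mul(Rational(-7, 2), Pow(-102, 2)), Mul(Rational(-1, 2), Pow(-102, 3)), Mul(Rational(-1, 4), Pow(-102, 4)))) = Add(-53676, Add(-4, Mul(Rational(-7, 2), 10404), Mul(Rational(-1, 2), -1061208), Mul(Rational(-1, 4), 108243216))) = Add(-53676, Add(-4, -36414, 530604, -27060804)) = Add(-53676, -26566618) = -26620294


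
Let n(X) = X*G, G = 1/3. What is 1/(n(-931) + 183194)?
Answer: 3/548651 ≈ 5.4680e-6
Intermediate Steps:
G = ⅓ ≈ 0.33333
n(X) = X/3 (n(X) = X*(⅓) = X/3)
1/(n(-931) + 183194) = 1/((⅓)*(-931) + 183194) = 1/(-931/3 + 183194) = 1/(548651/3) = 3/548651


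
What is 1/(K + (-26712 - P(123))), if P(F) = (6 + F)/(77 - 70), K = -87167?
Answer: -7/797282 ≈ -8.7798e-6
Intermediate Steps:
P(F) = 6/7 + F/7 (P(F) = (6 + F)/7 = (6 + F)*(1/7) = 6/7 + F/7)
1/(K + (-26712 - P(123))) = 1/(-87167 + (-26712 - (6/7 + (1/7)*123))) = 1/(-87167 + (-26712 - (6/7 + 123/7))) = 1/(-87167 + (-26712 - 1*129/7)) = 1/(-87167 + (-26712 - 129/7)) = 1/(-87167 - 187113/7) = 1/(-797282/7) = -7/797282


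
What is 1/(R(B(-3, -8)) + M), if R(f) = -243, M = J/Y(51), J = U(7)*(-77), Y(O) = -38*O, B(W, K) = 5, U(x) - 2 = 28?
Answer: -323/78104 ≈ -0.0041355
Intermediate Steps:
U(x) = 30 (U(x) = 2 + 28 = 30)
J = -2310 (J = 30*(-77) = -2310)
M = 385/323 (M = -2310/((-38*51)) = -2310/(-1938) = -2310*(-1/1938) = 385/323 ≈ 1.1919)
1/(R(B(-3, -8)) + M) = 1/(-243 + 385/323) = 1/(-78104/323) = -323/78104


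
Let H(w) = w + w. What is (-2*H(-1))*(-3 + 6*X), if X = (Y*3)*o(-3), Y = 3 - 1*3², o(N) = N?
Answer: 1284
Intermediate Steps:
Y = -6 (Y = 3 - 1*9 = 3 - 9 = -6)
X = 54 (X = -6*3*(-3) = -18*(-3) = 54)
H(w) = 2*w
(-2*H(-1))*(-3 + 6*X) = (-4*(-1))*(-3 + 6*54) = (-2*(-2))*(-3 + 324) = 4*321 = 1284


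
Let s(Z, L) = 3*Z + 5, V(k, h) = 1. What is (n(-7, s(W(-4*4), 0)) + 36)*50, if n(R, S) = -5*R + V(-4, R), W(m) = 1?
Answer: 3600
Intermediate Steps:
s(Z, L) = 5 + 3*Z
n(R, S) = 1 - 5*R (n(R, S) = -5*R + 1 = 1 - 5*R)
(n(-7, s(W(-4*4), 0)) + 36)*50 = ((1 - 5*(-7)) + 36)*50 = ((1 + 35) + 36)*50 = (36 + 36)*50 = 72*50 = 3600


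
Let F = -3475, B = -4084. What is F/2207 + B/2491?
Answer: -17669613/5497637 ≈ -3.2140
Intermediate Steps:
F/2207 + B/2491 = -3475/2207 - 4084/2491 = -17669613/5497637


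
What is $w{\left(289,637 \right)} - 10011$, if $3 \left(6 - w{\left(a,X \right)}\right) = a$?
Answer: $- \frac{30304}{3} \approx -10101.0$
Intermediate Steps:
$w{\left(a,X \right)} = 6 - \frac{a}{3}$
$w{\left(289,637 \right)} - 10011 = \left(6 - \frac{289}{3}\right) - 10011 = - \frac{271}{3} - 10011 = - \frac{30304}{3}$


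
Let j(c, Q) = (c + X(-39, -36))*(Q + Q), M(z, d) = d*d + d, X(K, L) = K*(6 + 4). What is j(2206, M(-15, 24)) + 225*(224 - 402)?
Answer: 2139150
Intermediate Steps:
X(K, L) = 10*K (X(K, L) = K*10 = 10*K)
M(z, d) = d + d**2 (M(z, d) = d**2 + d = d + d**2)
j(c, Q) = 2*Q*(-390 + c) (j(c, Q) = (c + 10*(-39))*(Q + Q) = (c - 390)*(2*Q) = (-390 + c)*(2*Q) = 2*Q*(-390 + c))
j(2206, M(-15, 24)) + 225*(224 - 402) = 2*(24*(1 + 24))*(-390 + 2206) + 225*(224 - 402) = 2*(24*25)*1816 + 225*(-178) = 2*600*1816 - 40050 = 2179200 - 40050 = 2139150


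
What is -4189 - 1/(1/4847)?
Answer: -9036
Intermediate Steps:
-4189 - 1/(1/4847) = -4189 - 1/1/4847 = -4189 - 1*4847 = -4189 - 4847 = -9036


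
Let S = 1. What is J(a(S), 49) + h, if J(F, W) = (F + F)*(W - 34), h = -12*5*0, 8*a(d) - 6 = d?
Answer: 105/4 ≈ 26.250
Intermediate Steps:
a(d) = ¾ + d/8
h = 0 (h = -60*0 = 0)
J(F, W) = 2*F*(-34 + W) (J(F, W) = (2*F)*(-34 + W) = 2*F*(-34 + W))
J(a(S), 49) + h = 2*(¾ + (⅛)*1)*(-34 + 49) + 0 = 2*(¾ + ⅛)*15 + 0 = 2*(7/8)*15 + 0 = 105/4 + 0 = 105/4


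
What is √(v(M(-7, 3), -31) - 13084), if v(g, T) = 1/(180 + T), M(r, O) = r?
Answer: I*√290477735/149 ≈ 114.39*I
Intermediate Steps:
√(v(M(-7, 3), -31) - 13084) = √(1/(180 - 31) - 13084) = √(1/149 - 13084) = √(-1949515/149) = I*√290477735/149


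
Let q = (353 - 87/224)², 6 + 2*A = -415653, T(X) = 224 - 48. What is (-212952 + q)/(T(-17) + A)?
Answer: 4446449327/10419222016 ≈ 0.42675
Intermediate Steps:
T(X) = 176
A = -415659/2 (A = -3 + (½)*(-415653) = -3 - 415653/2 = -415659/2 ≈ -2.0783e+5)
q = 6238630225/50176 (q = (353 - 87*1/224)² = (353 - 87/224)² = (78985/224)² = 6238630225/50176 ≈ 1.2434e+5)
(-212952 + q)/(T(-17) + A) = (-212952 + 6238630225/50176)/(176 - 415659/2) = -4446449327/(50176*(-415307/2)) = -4446449327/50176*(-2/415307) = 4446449327/10419222016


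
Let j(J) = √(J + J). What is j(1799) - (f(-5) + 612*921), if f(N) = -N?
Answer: -563657 + √3598 ≈ -5.6360e+5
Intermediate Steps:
j(J) = √2*√J (j(J) = √(2*J) = √2*√J)
j(1799) - (f(-5) + 612*921) = √2*√1799 - (-1*(-5) + 612*921) = √3598 - (5 + 563652) = √3598 - 1*563657 = √3598 - 563657 = -563657 + √3598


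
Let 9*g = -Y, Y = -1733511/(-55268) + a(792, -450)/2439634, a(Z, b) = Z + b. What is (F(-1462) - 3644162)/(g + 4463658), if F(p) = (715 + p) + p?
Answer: -737480496016277028/902776526500255039 ≈ -0.81690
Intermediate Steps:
F(p) = 715 + 2*p
Y = 2114575638315/67416845956 (Y = -1733511/(-55268) + (792 - 450)/2439634 = -1733511*(-1/55268) + 342*(1/2439634) = 1733511/55268 + 171/1219817 = 2114575638315/67416845956 ≈ 31.366)
g = -704858546105/202250537868 (g = (-1*2114575638315/67416845956)/9 = (1/9)*(-2114575638315/67416845956) = -704858546105/202250537868 ≈ -3.4851)
(F(-1462) - 3644162)/(g + 4463658) = ((715 + 2*(-1462)) - 3644162)/(-704858546105/202250537868 + 4463658) = ((715 - 2924) - 3644162)/(902776526500255039/202250537868) = (-2209 - 3644162)*(202250537868/902776526500255039) = -3646371*202250537868/902776526500255039 = -737480496016277028/902776526500255039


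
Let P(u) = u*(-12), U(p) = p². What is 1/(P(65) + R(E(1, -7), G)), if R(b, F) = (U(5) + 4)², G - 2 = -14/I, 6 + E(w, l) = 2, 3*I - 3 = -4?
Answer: 1/61 ≈ 0.016393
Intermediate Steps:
I = -⅓ (I = 1 + (⅓)*(-4) = 1 - 4/3 = -⅓ ≈ -0.33333)
E(w, l) = -4 (E(w, l) = -6 + 2 = -4)
G = 44 (G = 2 - 14/(-⅓) = 2 - 14*(-3) = 2 + 42 = 44)
R(b, F) = 841 (R(b, F) = (5² + 4)² = (25 + 4)² = 29² = 841)
P(u) = -12*u
1/(P(65) + R(E(1, -7), G)) = 1/(-12*65 + 841) = 1/(-780 + 841) = 1/61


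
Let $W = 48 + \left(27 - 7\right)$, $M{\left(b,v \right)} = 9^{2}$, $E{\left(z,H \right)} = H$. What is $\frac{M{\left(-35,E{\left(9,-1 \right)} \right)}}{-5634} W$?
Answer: $- \frac{306}{313} \approx -0.97764$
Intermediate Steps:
$M{\left(b,v \right)} = 81$
$W = 68$ ($W = 48 + \left(27 - 7\right) = 48 + 20 = 68$)
$\frac{M{\left(-35,E{\left(9,-1 \right)} \right)}}{-5634} W = \frac{81}{-5634} \cdot 68 = 81 \left(- \frac{1}{5634}\right) 68 = \left(- \frac{9}{626}\right) 68 = - \frac{306}{313}$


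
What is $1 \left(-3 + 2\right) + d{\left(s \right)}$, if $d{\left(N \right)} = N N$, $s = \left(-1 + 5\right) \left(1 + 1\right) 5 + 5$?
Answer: $2024$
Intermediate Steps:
$s = 45$ ($s = 4 \cdot 2 \cdot 5 + 5 = 8 \cdot 5 + 5 = 40 + 5 = 45$)
$d{\left(N \right)} = N^{2}$
$1 \left(-3 + 2\right) + d{\left(s \right)} = 1 \left(-3 + 2\right) + 45^{2} = 1 \left(-1\right) + 2025 = -1 + 2025 = 2024$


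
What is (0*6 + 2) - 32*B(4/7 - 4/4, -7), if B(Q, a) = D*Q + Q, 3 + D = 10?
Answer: 782/7 ≈ 111.71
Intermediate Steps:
D = 7 (D = -3 + 10 = 7)
B(Q, a) = 8*Q (B(Q, a) = 7*Q + Q = 8*Q)
(0*6 + 2) - 32*B(4/7 - 4/4, -7) = (0*6 + 2) - 256*(4/7 - 4/4) = (0 + 2) - 256*(4*(1/7) - 4*1/4) = 2 - 256*(4/7 - 1) = 2 - 256*(-3)/7 = 2 - 32*(-24/7) = 2 + 768/7 = 782/7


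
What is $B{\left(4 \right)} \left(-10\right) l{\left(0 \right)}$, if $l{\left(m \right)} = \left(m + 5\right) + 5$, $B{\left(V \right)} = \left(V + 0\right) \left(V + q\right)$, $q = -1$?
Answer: $-1200$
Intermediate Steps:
$B{\left(V \right)} = V \left(-1 + V\right)$ ($B{\left(V \right)} = \left(V + 0\right) \left(V - 1\right) = V \left(-1 + V\right)$)
$l{\left(m \right)} = 10 + m$ ($l{\left(m \right)} = \left(5 + m\right) + 5 = 10 + m$)
$B{\left(4 \right)} \left(-10\right) l{\left(0 \right)} = 4 \left(-1 + 4\right) \left(-10\right) \left(10 + 0\right) = 4 \cdot 3 \left(-10\right) 10 = 12 \left(-10\right) 10 = \left(-120\right) 10 = -1200$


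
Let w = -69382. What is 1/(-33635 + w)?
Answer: -1/103017 ≈ -9.7071e-6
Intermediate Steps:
1/(-33635 + w) = 1/(-33635 - 69382) = 1/(-103017) = -1/103017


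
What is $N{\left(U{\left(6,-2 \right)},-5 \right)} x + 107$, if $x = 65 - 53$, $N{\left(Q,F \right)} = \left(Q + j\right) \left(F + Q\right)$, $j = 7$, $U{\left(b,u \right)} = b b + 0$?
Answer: $16103$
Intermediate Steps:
$U{\left(b,u \right)} = b^{2}$ ($U{\left(b,u \right)} = b^{2} + 0 = b^{2}$)
$N{\left(Q,F \right)} = \left(7 + Q\right) \left(F + Q\right)$ ($N{\left(Q,F \right)} = \left(Q + 7\right) \left(F + Q\right) = \left(7 + Q\right) \left(F + Q\right)$)
$x = 12$
$N{\left(U{\left(6,-2 \right)},-5 \right)} x + 107 = \left(\left(6^{2}\right)^{2} + 7 \left(-5\right) + 7 \cdot 6^{2} - 5 \cdot 6^{2}\right) 12 + 107 = \left(36^{2} - 35 + 7 \cdot 36 - 180\right) 12 + 107 = \left(1296 - 35 + 252 - 180\right) 12 + 107 = 1333 \cdot 12 + 107 = 15996 + 107 = 16103$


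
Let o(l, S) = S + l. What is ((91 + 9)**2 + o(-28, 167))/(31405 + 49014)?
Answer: 10139/80419 ≈ 0.12608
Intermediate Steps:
((91 + 9)**2 + o(-28, 167))/(31405 + 49014) = ((91 + 9)**2 + (167 - 28))/(31405 + 49014) = (100**2 + 139)/80419 = (10000 + 139)*(1/80419) = 10139*(1/80419) = 10139/80419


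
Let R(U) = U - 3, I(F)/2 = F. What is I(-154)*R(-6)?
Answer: 2772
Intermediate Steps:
I(F) = 2*F
R(U) = -3 + U
I(-154)*R(-6) = (2*(-154))*(-3 - 6) = -308*(-9) = 2772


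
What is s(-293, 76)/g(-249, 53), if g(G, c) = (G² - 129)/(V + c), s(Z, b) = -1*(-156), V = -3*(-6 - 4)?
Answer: 1079/5156 ≈ 0.20927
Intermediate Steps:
V = 30 (V = -3*(-10) = 30)
s(Z, b) = 156
g(G, c) = (-129 + G²)/(30 + c) (g(G, c) = (G² - 129)/(30 + c) = (-129 + G²)/(30 + c))
s(-293, 76)/g(-249, 53) = 156/(((-129 + (-249)²)/(30 + 53))) = 156/(((-129 + 62001)/83)) = 156/(((1/83)*61872)) = 156/(61872/83) = 156*(83/61872) = 1079/5156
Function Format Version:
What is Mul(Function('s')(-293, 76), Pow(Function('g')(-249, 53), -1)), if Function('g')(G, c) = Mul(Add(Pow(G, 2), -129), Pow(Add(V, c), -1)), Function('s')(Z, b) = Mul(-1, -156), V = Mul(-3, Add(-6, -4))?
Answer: Rational(1079, 5156) ≈ 0.20927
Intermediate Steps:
V = 30 (V = Mul(-3, -10) = 30)
Function('s')(Z, b) = 156
Function('g')(G, c) = Mul(Pow(Add(30, c), -1), Add(-129, Pow(G, 2))) (Function('g')(G, c) = Mul(Add(Pow(G, 2), -129), Pow(Add(30, c), -1)) = Mul(Add(-129, Pow(G, 2)), Pow(Add(30, c), -1)) = Mul(Pow(Add(30, c), -1), Add(-129, Pow(G, 2))))
Mul(Function('s')(-293, 76), Pow(Function('g')(-249, 53), -1)) = Mul(156, Pow(Mul(Pow(Add(30, 53), -1), Add(-129, Pow(-249, 2))), -1)) = Mul(156, Pow(Mul(Pow(83, -1), Add(-129, 62001)), -1)) = Mul(156, Pow(Mul(Rational(1, 83), 61872), -1)) = Mul(156, Pow(Rational(61872, 83), -1)) = Mul(156, Rational(83, 61872)) = Rational(1079, 5156)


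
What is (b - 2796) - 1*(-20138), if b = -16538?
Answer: 804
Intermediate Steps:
(b - 2796) - 1*(-20138) = (-16538 - 2796) - 1*(-20138) = -19334 + 20138 = 804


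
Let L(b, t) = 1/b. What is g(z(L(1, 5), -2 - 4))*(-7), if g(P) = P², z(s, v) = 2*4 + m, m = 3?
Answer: -847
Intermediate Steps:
z(s, v) = 11 (z(s, v) = 2*4 + 3 = 8 + 3 = 11)
g(z(L(1, 5), -2 - 4))*(-7) = 11²*(-7) = 121*(-7) = -847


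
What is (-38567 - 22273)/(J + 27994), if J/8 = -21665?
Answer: 10140/24221 ≈ 0.41864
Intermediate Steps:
J = -173320 (J = 8*(-21665) = -173320)
(-38567 - 22273)/(J + 27994) = (-38567 - 22273)/(-173320 + 27994) = -60840/(-145326) = -60840*(-1/145326) = 10140/24221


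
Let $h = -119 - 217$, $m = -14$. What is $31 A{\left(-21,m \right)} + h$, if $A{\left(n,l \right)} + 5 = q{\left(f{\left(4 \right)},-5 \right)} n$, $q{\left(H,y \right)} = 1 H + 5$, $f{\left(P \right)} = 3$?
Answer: $-5699$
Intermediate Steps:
$h = -336$ ($h = -119 - 217 = -336$)
$q{\left(H,y \right)} = 5 + H$ ($q{\left(H,y \right)} = H + 5 = 5 + H$)
$A{\left(n,l \right)} = -5 + 8 n$ ($A{\left(n,l \right)} = -5 + \left(5 + 3\right) n = -5 + 8 n$)
$31 A{\left(-21,m \right)} + h = 31 \left(-5 + 8 \left(-21\right)\right) - 336 = 31 \left(-5 - 168\right) - 336 = 31 \left(-173\right) - 336 = -5363 - 336 = -5699$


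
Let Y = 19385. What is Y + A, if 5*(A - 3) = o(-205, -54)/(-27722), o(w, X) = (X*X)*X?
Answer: 1343764072/69305 ≈ 19389.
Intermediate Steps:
o(w, X) = X**3 (o(w, X) = X**2*X = X**3)
A = 286647/69305 (A = 3 + ((-54)**3/(-27722))/5 = 3 + (-157464*(-1/27722))/5 = 3 + (1/5)*(78732/13861) = 3 + 78732/69305 = 286647/69305 ≈ 4.1360)
Y + A = 19385 + 286647/69305 = 1343764072/69305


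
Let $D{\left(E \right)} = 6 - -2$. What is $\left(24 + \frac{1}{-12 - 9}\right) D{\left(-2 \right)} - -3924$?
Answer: $\frac{86428}{21} \approx 4115.6$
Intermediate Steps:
$D{\left(E \right)} = 8$ ($D{\left(E \right)} = 6 + 2 = 8$)
$\left(24 + \frac{1}{-12 - 9}\right) D{\left(-2 \right)} - -3924 = \left(24 + \frac{1}{-12 - 9}\right) 8 - -3924 = \left(24 + \frac{1}{-21}\right) 8 + 3924 = \left(24 - \frac{1}{21}\right) 8 + 3924 = \frac{503}{21} \cdot 8 + 3924 = \frac{4024}{21} + 3924 = \frac{86428}{21}$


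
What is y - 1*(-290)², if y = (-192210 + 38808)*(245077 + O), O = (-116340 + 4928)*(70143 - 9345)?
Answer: 1039050299305898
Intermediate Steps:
O = -6773626776 (O = -111412*60798 = -6773626776)
y = 1039050299389998 (y = (-192210 + 38808)*(245077 - 6773626776) = -153402*(-6773381699) = 1039050299389998)
y - 1*(-290)² = 1039050299389998 - 1*(-290)² = 1039050299389998 - 1*84100 = 1039050299389998 - 84100 = 1039050299305898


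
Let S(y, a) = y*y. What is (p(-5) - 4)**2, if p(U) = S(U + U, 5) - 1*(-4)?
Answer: 10000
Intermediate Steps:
S(y, a) = y**2
p(U) = 4 + 4*U**2 (p(U) = (U + U)**2 - 1*(-4) = (2*U)**2 + 4 = 4*U**2 + 4 = 4 + 4*U**2)
(p(-5) - 4)**2 = ((4 + 4*(-5)**2) - 4)**2 = ((4 + 4*25) - 4)**2 = ((4 + 100) - 4)**2 = (104 - 4)**2 = 100**2 = 10000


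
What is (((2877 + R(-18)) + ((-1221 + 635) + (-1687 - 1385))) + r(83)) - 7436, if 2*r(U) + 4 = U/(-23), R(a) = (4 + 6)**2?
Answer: -373557/46 ≈ -8120.8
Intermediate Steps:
R(a) = 100 (R(a) = 10**2 = 100)
r(U) = -2 - U/46 (r(U) = -2 + (U/(-23))/2 = -2 + (U*(-1/23))/2 = -2 + (-U/23)/2 = -2 - U/46)
(((2877 + R(-18)) + ((-1221 + 635) + (-1687 - 1385))) + r(83)) - 7436 = (((2877 + 100) + ((-1221 + 635) + (-1687 - 1385))) + (-2 - 1/46*83)) - 7436 = ((2977 + (-586 - 3072)) + (-2 - 83/46)) - 7436 = ((2977 - 3658) - 175/46) - 7436 = (-681 - 175/46) - 7436 = -31501/46 - 7436 = -373557/46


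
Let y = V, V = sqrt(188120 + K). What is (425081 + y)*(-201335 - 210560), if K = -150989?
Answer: -175088738495 - 411895*sqrt(37131) ≈ -1.7517e+11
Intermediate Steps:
V = sqrt(37131) (V = sqrt(188120 - 150989) = sqrt(37131) ≈ 192.69)
y = sqrt(37131) ≈ 192.69
(425081 + y)*(-201335 - 210560) = (425081 + sqrt(37131))*(-201335 - 210560) = (425081 + sqrt(37131))*(-411895) = -175088738495 - 411895*sqrt(37131)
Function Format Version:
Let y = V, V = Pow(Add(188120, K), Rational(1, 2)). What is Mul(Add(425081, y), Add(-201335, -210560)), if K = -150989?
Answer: Add(-175088738495, Mul(-411895, Pow(37131, Rational(1, 2)))) ≈ -1.7517e+11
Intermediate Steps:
V = Pow(37131, Rational(1, 2)) (V = Pow(Add(188120, -150989), Rational(1, 2)) = Pow(37131, Rational(1, 2)) ≈ 192.69)
y = Pow(37131, Rational(1, 2)) ≈ 192.69
Mul(Add(425081, y), Add(-201335, -210560)) = Mul(Add(425081, Pow(37131, Rational(1, 2))), Add(-201335, -210560)) = Mul(Add(425081, Pow(37131, Rational(1, 2))), -411895) = Add(-175088738495, Mul(-411895, Pow(37131, Rational(1, 2))))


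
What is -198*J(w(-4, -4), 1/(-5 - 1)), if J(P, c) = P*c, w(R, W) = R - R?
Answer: 0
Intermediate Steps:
w(R, W) = 0
-198*J(w(-4, -4), 1/(-5 - 1)) = -0/(-5 - 1) = -0/(-6) = -0*(-1)/6 = -198*0 = 0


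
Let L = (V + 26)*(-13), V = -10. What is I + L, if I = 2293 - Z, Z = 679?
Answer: 1406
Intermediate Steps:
L = -208 (L = (-10 + 26)*(-13) = 16*(-13) = -208)
I = 1614 (I = 2293 - 1*679 = 2293 - 679 = 1614)
I + L = 1614 - 208 = 1406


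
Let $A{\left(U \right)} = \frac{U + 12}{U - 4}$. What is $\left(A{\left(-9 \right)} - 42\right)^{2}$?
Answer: $\frac{301401}{169} \approx 1783.4$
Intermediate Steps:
$A{\left(U \right)} = \frac{12 + U}{-4 + U}$
$\left(A{\left(-9 \right)} - 42\right)^{2} = \left(\frac{12 - 9}{-4 - 9} - 42\right)^{2} = \left(\frac{1}{-13} \cdot 3 - 42\right)^{2} = \left(\left(- \frac{1}{13}\right) 3 - 42\right)^{2} = \left(- \frac{3}{13} - 42\right)^{2} = \left(- \frac{549}{13}\right)^{2} = \frac{301401}{169}$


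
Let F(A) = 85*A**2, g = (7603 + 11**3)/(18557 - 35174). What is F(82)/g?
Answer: -1582880030/1489 ≈ -1.0630e+6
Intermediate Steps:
g = -2978/5539 (g = (7603 + 1331)/(-16617) = 8934*(-1/16617) = -2978/5539 ≈ -0.53764)
F(82)/g = (85*82**2)/(-2978/5539) = (85*6724)*(-5539/2978) = 571540*(-5539/2978) = -1582880030/1489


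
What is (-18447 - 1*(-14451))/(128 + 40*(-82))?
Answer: 999/788 ≈ 1.2678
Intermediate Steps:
(-18447 - 1*(-14451))/(128 + 40*(-82)) = (-18447 + 14451)/(128 - 3280) = -3996/(-3152) = -3996*(-1/3152) = 999/788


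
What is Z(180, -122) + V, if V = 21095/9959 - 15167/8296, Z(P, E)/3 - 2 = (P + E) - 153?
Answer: -23026986089/82619864 ≈ -278.71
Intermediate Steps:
Z(P, E) = -453 + 3*E + 3*P (Z(P, E) = 6 + 3*((P + E) - 153) = 6 + 3*((E + P) - 153) = 6 + 3*(-153 + E + P) = 6 + (-459 + 3*E + 3*P) = -453 + 3*E + 3*P)
V = 23955967/82619864 (V = 21095*(1/9959) - 15167*1/8296 = 21095/9959 - 15167/8296 = 23955967/82619864 ≈ 0.28995)
Z(180, -122) + V = (-453 + 3*(-122) + 3*180) + 23955967/82619864 = (-453 - 366 + 540) + 23955967/82619864 = -279 + 23955967/82619864 = -23026986089/82619864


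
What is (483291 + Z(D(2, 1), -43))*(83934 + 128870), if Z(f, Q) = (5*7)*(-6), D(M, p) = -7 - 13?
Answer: 102801569124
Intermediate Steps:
D(M, p) = -20
Z(f, Q) = -210 (Z(f, Q) = 35*(-6) = -210)
(483291 + Z(D(2, 1), -43))*(83934 + 128870) = (483291 - 210)*(83934 + 128870) = 483081*212804 = 102801569124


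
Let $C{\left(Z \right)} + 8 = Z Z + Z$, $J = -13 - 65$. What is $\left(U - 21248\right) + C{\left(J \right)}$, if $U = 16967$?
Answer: $1717$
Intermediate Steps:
$J = -78$ ($J = -13 - 65 = -78$)
$C{\left(Z \right)} = -8 + Z + Z^{2}$ ($C{\left(Z \right)} = -8 + \left(Z Z + Z\right) = -8 + \left(Z^{2} + Z\right) = -8 + \left(Z + Z^{2}\right) = -8 + Z + Z^{2}$)
$\left(U - 21248\right) + C{\left(J \right)} = \left(16967 - 21248\right) - \left(86 - 6084\right) = -4281 - -5998 = -4281 + 5998 = 1717$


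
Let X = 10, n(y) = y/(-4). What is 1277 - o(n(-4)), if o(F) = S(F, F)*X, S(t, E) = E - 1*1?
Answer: 1277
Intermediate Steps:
n(y) = -y/4 (n(y) = y*(-¼) = -y/4)
S(t, E) = -1 + E (S(t, E) = E - 1 = -1 + E)
o(F) = -10 + 10*F (o(F) = (-1 + F)*10 = -10 + 10*F)
1277 - o(n(-4)) = 1277 - (-10 + 10*(-¼*(-4))) = 1277 - (-10 + 10*1) = 1277 - (-10 + 10) = 1277 - 1*0 = 1277 + 0 = 1277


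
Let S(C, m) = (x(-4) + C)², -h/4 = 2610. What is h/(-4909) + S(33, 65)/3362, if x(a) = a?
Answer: 39227749/16504058 ≈ 2.3769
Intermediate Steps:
h = -10440 (h = -4*2610 = -10440)
S(C, m) = (-4 + C)²
h/(-4909) + S(33, 65)/3362 = -10440/(-4909) + (-4 + 33)²/3362 = -10440*(-1/4909) + 29²*(1/3362) = 10440/4909 + 841*(1/3362) = 10440/4909 + 841/3362 = 39227749/16504058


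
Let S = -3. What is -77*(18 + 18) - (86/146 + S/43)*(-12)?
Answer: -8681748/3139 ≈ -2765.8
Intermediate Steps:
-77*(18 + 18) - (86/146 + S/43)*(-12) = -77*(18 + 18) - (86/146 - 3/43)*(-12) = -77*36 - (86*(1/146) - 3*1/43)*(-12) = -2772 - (43/73 - 3/43)*(-12) = -2772 - 1630*(-12)/3139 = -2772 - 1*(-19560/3139) = -2772 + 19560/3139 = -8681748/3139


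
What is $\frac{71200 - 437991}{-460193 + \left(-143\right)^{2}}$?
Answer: $\frac{366791}{439744} \approx 0.8341$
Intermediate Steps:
$\frac{71200 - 437991}{-460193 + \left(-143\right)^{2}} = - \frac{366791}{-460193 + 20449} = - \frac{366791}{-439744} = \left(-366791\right) \left(- \frac{1}{439744}\right) = \frac{366791}{439744}$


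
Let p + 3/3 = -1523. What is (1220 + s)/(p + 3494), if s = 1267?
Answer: 2487/1970 ≈ 1.2624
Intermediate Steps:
p = -1524 (p = -1 - 1523 = -1524)
(1220 + s)/(p + 3494) = (1220 + 1267)/(-1524 + 3494) = 2487/1970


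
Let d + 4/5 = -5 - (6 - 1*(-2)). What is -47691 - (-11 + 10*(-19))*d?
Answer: -252324/5 ≈ -50465.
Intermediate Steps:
d = -69/5 (d = -4/5 + (-5 - (6 - 1*(-2))) = -4/5 + (-5 - (6 + 2)) = -4/5 + (-5 - 1*8) = -4/5 + (-5 - 8) = -4/5 - 13 = -69/5 ≈ -13.800)
-47691 - (-11 + 10*(-19))*d = -47691 - (-11 + 10*(-19))*(-69)/5 = -47691 - (-11 - 190)*(-69)/5 = -47691 - (-201)*(-69)/5 = -47691 - 1*13869/5 = -47691 - 13869/5 = -252324/5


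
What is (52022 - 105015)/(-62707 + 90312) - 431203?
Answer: -11903411808/27605 ≈ -4.3121e+5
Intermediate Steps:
(52022 - 105015)/(-62707 + 90312) - 431203 = -52993/27605 - 431203 = -11903411808/27605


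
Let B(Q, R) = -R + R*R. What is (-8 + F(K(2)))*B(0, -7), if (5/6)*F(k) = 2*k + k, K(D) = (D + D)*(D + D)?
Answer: 13888/5 ≈ 2777.6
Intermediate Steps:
B(Q, R) = R² - R (B(Q, R) = -R + R² = R² - R)
K(D) = 4*D² (K(D) = (2*D)*(2*D) = 4*D²)
F(k) = 18*k/5 (F(k) = 6*(2*k + k)/5 = 6*(3*k)/5 = 18*k/5)
(-8 + F(K(2)))*B(0, -7) = (-8 + 18*(4*2²)/5)*(-7*(-1 - 7)) = (-8 + 18*(4*4)/5)*(-7*(-8)) = (-8 + (18/5)*16)*56 = (-8 + 288/5)*56 = (248/5)*56 = 13888/5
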